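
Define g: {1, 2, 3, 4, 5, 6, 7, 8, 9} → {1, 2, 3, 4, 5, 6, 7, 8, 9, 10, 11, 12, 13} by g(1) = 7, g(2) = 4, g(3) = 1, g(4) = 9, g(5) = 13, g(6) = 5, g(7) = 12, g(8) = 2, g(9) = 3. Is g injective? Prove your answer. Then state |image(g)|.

The values g(1), …, g(9) are 7, 4, 1, 9, 13, 5, 12, 2, 3 — all distinct.
So g(a) = g(b) only when a = b, and g is injective.
The image of g is {1, 2, 3, 4, 5, 7, 9, 12, 13}, which has 9 elements.

9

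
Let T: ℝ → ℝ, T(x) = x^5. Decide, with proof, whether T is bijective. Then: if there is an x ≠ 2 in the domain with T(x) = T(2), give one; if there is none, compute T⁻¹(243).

On ℝ, x ↦ x^5 is strictly increasing (injective) and for any y ∈ ℝ the 5th root y^{1/5} lies in ℝ (surjective). So T is bijective.
Since x ↦ x^5 is strictly increasing on ℝ, it is injective there, so no x ≠ 2 in the domain has T(x) = T(2). We therefore compute T⁻¹(243) = 243^{1/5} = 3 (indeed 3^5 = 243).

3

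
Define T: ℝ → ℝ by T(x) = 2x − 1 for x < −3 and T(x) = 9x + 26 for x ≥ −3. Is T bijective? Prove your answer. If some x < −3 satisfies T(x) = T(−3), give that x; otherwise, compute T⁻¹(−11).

Both pieces are strictly increasing (slopes 2 and 9), so each is injective on its own interval.
The left piece maps (−∞, −3) onto (−∞, −7); the right piece maps [−3, ∞) onto [−1, ∞).
The images leave a gap (−7 has no preimage), so T is not surjective, hence not bijective.
Because the two images are disjoint, no x < −3 has T(x) = T(−3), so we compute T⁻¹(−11): −11 lies in (−∞, −7), so solve 2x − 1 = −11: x = (−11 + 1)/2 = −5.

-5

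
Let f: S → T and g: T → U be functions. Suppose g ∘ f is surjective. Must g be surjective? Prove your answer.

Let c ∈ U. Since g ∘ f is surjective, some a ∈ S has g(f(a)) = c. Then b = f(a) ∈ T satisfies g(b) = c. So g is surjective.

surjective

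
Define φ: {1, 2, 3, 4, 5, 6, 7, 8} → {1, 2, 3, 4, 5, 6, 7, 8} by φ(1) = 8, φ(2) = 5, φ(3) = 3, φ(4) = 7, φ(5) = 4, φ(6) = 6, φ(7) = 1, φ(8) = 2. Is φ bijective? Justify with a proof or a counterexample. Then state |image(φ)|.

The values 8, 5, 3, 7, 4, 6, 1, 2 are a permutation of {1, 2, 3, 4, 5, 6, 7, 8}: each element appears exactly once.
So φ is injective and surjective, hence bijective.
The image of φ is {1, 2, 3, 4, 5, 6, 7, 8}, which has 8 elements.

8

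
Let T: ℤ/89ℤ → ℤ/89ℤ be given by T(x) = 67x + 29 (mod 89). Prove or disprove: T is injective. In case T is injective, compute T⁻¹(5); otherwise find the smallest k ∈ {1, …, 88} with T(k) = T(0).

By definition, injectivity means: for all a, b in the domain, T(a) = T(b) implies a = b.
If T(a) = T(b), then 67a ≡ 67b (mod 89). Because gcd(67, 89) = 1, we may cancel 67 to get a ≡ b (mod 89).
Thus T is injective.
We now compute 67⁻¹ mod 89 explicitly. Euclid's algorithm: 89 = 1·67 + 22, 67 = 3·22 + 1; back-substituting gives 1 = 4·67 − 3·89, so 67⁻¹ ≡ 4 (mod 89).
Since T is injective, we find T⁻¹(5): we need 67x ≡ 5 − 29 ≡ 65 (mod 89). Using 67⁻¹ = 4: x ≡ 4·65 = 260 = 2·89 + 82, so x = 82.
Check: T(82) = 67·82 + 29 = 5523 = 62·89 + 5 ≡ 5 (mod 89).

82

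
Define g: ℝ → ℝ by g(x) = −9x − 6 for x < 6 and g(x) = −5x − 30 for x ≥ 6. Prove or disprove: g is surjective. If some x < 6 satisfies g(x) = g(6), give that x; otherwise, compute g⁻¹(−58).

Both pieces are strictly decreasing (slopes −9 and −5), so each is injective on its own interval.
The left piece maps (−∞, 6) onto (−60, ∞); the right piece maps [6, ∞) onto (−∞, −60].
These images together cover ℝ, so g is surjective.
Because the two images are disjoint, no x < 6 has g(x) = g(6), so we compute g⁻¹(−58): −58 lies in (−60, ∞), so solve −9x − 6 = −58: x = (−58 + 6)/(−9) = 52/9.

52/9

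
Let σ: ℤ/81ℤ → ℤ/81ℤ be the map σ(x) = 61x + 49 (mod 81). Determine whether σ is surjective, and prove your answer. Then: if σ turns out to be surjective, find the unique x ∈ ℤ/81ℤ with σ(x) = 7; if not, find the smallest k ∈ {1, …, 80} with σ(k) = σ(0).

Since gcd(61, 81) = 1, 61 is invertible modulo 81. Euclid's algorithm: 81 = 1·61 + 20, 61 = 3·20 + 1; back-substituting gives 1 = 4·61 − 3·81, so 61⁻¹ ≡ 4 (mod 81).
Then y ↦ 4(y − 49) is a two-sided inverse to σ, so every y ∈ ℤ/81ℤ has a preimage.
So σ is surjective.
Since σ is surjective, we compute σ⁻¹(7): solve 61x + 49 ≡ 7 (mod 81), i.e. 61x ≡ 39 (mod 81).
Multiplying by 61⁻¹ = 4 gives x ≡ 4·39 = 156 = 1·81 + 75 ≡ 75 (mod 81).
Check: σ(75) = 61·75 + 49 = 4624 = 57·81 + 7 ≡ 7 (mod 81).

75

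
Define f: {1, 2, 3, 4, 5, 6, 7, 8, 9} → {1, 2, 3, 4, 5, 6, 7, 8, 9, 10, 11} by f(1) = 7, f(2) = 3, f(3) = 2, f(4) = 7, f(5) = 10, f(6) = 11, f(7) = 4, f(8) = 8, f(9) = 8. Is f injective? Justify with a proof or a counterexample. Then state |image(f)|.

7

f(1) = 7 = f(4) with 1 ≠ 4, so f is not injective.
The image of f is {2, 3, 4, 7, 8, 10, 11}, which has 7 elements.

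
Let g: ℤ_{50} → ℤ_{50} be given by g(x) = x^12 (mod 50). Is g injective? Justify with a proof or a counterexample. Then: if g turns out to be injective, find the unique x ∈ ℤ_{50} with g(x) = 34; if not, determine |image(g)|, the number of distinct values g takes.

12

g(1) = 1^12 = 1.
g(7): Repeated squaring mod 50: 7^1 ≡ 7, 7^2 ≡ 7² = 49, 7^4 ≡ 49² = 2401 ≡ 1, 7^8 ≡ 1² = 1. Since 12 = 8 + 4, 7^12 ≡ 1·1: 1·1 = 1. So 7^12 ≡ 1 (mod 50).
So g(1) = g(7) = 1 while 1 ≠ 7, thus g is not injective.
Since g is not injective, we determine |image(g)|. Computing x^12 mod 50 for each x (by repeated squaring, reducing mod 50 at every step), the values g(0), g(1), …, g(49) are: 0, 1, 46, 41, 16, 25, 36, 1, 36, 31, 0, 21, 6, 31, 46, 25, 6, 11, 26, 11, 0, 41, 16, 21, 26, 25, 26, 21, 16, 41, 0, 11, 26, 11, 6, 25, 46, 31, 6, 21, 0, 31, 36, 1, 36, 25, 16, 41, 46, 1.
The distinct values are {0, 1, 6, 11, 16, 21, 25, 26, 31, 36, 41, 46}; there are 12 of them.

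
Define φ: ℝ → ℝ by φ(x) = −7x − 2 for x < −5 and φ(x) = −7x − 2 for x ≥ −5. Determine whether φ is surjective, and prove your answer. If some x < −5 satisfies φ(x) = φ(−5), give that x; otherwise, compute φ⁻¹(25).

-27/7

Both pieces are strictly decreasing (slopes −7 and −7), so each is injective on its own interval.
The left piece maps (−∞, −5) onto (33, ∞); the right piece maps [−5, ∞) onto (−∞, 33].
These images together cover ℝ, so φ is surjective.
Because the two images are disjoint, no x < −5 has φ(x) = φ(−5), so we compute φ⁻¹(25): 25 lies in (−∞, 33], so solve −7x − 2 = 25: x = (25 + 2)/(−7) = −27/7.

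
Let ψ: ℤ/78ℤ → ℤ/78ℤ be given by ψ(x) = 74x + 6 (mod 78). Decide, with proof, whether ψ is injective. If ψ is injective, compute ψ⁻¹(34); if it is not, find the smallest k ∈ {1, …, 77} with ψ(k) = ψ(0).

Recall that injectivity means: for all a, b in the domain, ψ(a) = ψ(b) implies a = b.
We have gcd(74, 78) = 2 > 1. Taking a = 0 and b = 39: ψ(0) = 6 and ψ(39) = 74·39 + 6 = 2892 ≡ 6 (mod 78).
So ψ(0) = ψ(39) while 0 ≠ 39, thus ψ is not injective.
Since ψ is not injective, we find the least positive k with ψ(k) = ψ(0): this means 74k ≡ 0 (mod 78), i.e. 78 ∣ 74k. Since gcd(74, 78) = 2, dividing through by 2 this holds exactly when 39 ∣ 37k, and as gcd(37, 39) = 1, exactly when 39 ∣ k.
The smallest positive such k is 39.

39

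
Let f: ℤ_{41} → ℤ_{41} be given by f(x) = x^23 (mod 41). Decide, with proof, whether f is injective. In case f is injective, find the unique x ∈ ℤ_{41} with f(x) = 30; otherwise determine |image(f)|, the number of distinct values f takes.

6

Since 41 is prime, the nonzero elements of ℤ_{41} form a cyclic group of order 40.
As gcd(23, 40) = 1, raising to the 23rd power is a bijection on this group: if u^23 ≡ v^23 then (uv^{−1})^23 = 1, and the only element of order dividing gcd(23, 40) = 1 is 1, so u = v.
With f(0) = 0 this makes f injective on all of ℤ_{41}, hence bijective (finite equal-size domain and codomain). In particular f is injective.
Since f is injective, we find the preimage of 30. The inverse of x ↦ x^23 on (ℤ_{41})^× is x ↦ x^7, because 23·7 = 161 = 4·40 + 1 ≡ 1 (mod 40) and x^{40} = 1 for x ≠ 0 (Fermat). So f⁻¹(30) = 30^7 mod 41.
Repeated squaring mod 41: 30^1 ≡ 30, 30^2 ≡ 30² = 900 ≡ 39, 30^4 ≡ 39² = 1521 ≡ 4. Since 7 = 4 + 2 + 1, 30^7 ≡ 4·39·30: 4·39 = 156 ≡ 33, then 33·30 = 990 ≡ 6. So 30^7 ≡ 6 (mod 41).
Hence f⁻¹(30) = 6.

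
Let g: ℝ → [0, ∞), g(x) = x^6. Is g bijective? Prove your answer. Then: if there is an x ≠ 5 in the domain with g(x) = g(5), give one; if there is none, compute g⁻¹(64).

g(5) = 15625 = (−5)^6 = g(−5) (since 6 is even), with 5 ≠ −5. So g is not injective, hence not bijective.
For the follow-up, such an x exists: taking x = −5 ∈ ℝ gives g(−5) = 15625 = g(5) with −5 ≠ 5.

-5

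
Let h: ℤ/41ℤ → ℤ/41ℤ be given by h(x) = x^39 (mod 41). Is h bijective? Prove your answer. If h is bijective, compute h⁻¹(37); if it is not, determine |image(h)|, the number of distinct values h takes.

10

Since 41 is prime, the nonzero elements of ℤ/41ℤ form a cyclic group of order 40.
As gcd(39, 40) = 1, raising to the 39th power is a bijection on this group: if s^39 ≡ t^39 then (st^{−1})^39 = 1, and the only element of order dividing gcd(39, 40) = 1 is 1, so s = t.
With h(0) = 0 this makes h injective on all of ℤ/41ℤ, hence bijective (finite equal-size domain and codomain). In particular h is bijective.
Since h is bijective, we find the preimage of 37. The inverse of x ↦ x^39 on (ℤ/41ℤ)^× is x ↦ x^39, because 39·39 = 1521 = 38·40 + 1 ≡ 1 (mod 40) and x^{40} = 1 for x ≠ 0 (Fermat). So h⁻¹(37) = 37^39 mod 41.
Repeated squaring mod 41: 37^1 ≡ 37, 37^2 ≡ 37² = 1369 ≡ 16, 37^4 ≡ 16² = 256 ≡ 10, 37^8 ≡ 10² = 100 ≡ 18, 37^16 ≡ 18² = 324 ≡ 37, 37^32 ≡ 37² = 1369 ≡ 16. Since 39 = 32 + 4 + 2 + 1, 37^39 ≡ 16·10·16·37: 16·10 = 160 ≡ 37, then 37·16 = 592 ≡ 18, then 18·37 = 666 ≡ 10. So 37^39 ≡ 10 (mod 41).
Hence h⁻¹(37) = 10.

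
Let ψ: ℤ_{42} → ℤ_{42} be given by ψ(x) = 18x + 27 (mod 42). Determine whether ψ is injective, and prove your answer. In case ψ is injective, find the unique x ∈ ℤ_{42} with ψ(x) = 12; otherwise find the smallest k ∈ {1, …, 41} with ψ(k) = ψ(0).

7

We have gcd(18, 42) = 6 > 1. Taking s = 0 and t = 7: ψ(0) = 27 and ψ(7) = 18·7 + 27 = 153 ≡ 27 (mod 42).
So ψ(0) = ψ(7) while 0 ≠ 7, thus ψ is not injective.
Since ψ is not injective, we find the least positive k with ψ(k) = ψ(0): this means 18k ≡ 0 (mod 42), i.e. 42 ∣ 18k. Since gcd(18, 42) = 6, dividing through by 6 this holds exactly when 7 ∣ 3k, and as gcd(3, 7) = 1, exactly when 7 ∣ k.
The smallest positive such k is 7.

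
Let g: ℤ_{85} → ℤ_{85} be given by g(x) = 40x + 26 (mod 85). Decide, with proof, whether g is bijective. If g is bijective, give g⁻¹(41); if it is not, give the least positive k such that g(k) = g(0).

Recall: g is injective when g(x_1) = g(x_2) forces x_1 = x_2.
We have gcd(40, 85) = 5 > 1. Taking x_1 = 0 and x_2 = 17: g(0) = 26 and g(17) = 40·17 + 26 = 706 ≡ 26 (mod 85).
So g(0) = g(17) while 0 ≠ 17, hence g is not injective, hence not bijective.
Since g is not bijective, we find the least positive k with g(k) = g(0): this means 40k ≡ 0 (mod 85), i.e. 85 ∣ 40k. Since gcd(40, 85) = 5, dividing through by 5 this holds exactly when 17 ∣ 8k, and as gcd(8, 17) = 1, exactly when 17 ∣ k.
The smallest positive such k is 17.

17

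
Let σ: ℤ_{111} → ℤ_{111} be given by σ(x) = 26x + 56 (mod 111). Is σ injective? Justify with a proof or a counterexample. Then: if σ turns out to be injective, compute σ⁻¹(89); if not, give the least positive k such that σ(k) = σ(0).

108

By definition, σ is injective if σ(s) = σ(t) implies s = t.
Suppose σ(s) = σ(t) in ℤ_{111}. Then 26s + 56 ≡ 26t + 56 (mod 111), so 26(s − t) ≡ 0 (mod 111).
Since gcd(26, 111) = 1, 26 is invertible modulo 111, so s − t ≡ 0 (mod 111), i.e. s = t.
Hence σ is injective.
We now compute 26⁻¹ mod 111 explicitly. Euclid's algorithm: 111 = 4·26 + 7, 26 = 3·7 + 5, 7 = 1·5 + 2, 5 = 2·2 + 1; back-substituting gives 1 = 47·26 − 11·111, so 26⁻¹ ≡ 47 (mod 111).
Since σ is injective, we find σ⁻¹(89): we need 26x ≡ 89 − 56 ≡ 33 (mod 111). Using 26⁻¹ = 47: x ≡ 47·33 = 1551 = 13·111 + 108, so x = 108.
Check: σ(108) = 26·108 + 56 = 2864 = 25·111 + 89 ≡ 89 (mod 111).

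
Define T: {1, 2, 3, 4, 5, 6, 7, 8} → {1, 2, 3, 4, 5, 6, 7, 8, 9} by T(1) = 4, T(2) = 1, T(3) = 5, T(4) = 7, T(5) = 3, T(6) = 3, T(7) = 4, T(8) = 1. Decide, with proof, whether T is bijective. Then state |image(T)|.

5

T(5) = 3 = T(6) with 5 ≠ 6, so T is not injective, hence not bijective.
The image of T is {1, 3, 4, 5, 7}, which has 5 elements.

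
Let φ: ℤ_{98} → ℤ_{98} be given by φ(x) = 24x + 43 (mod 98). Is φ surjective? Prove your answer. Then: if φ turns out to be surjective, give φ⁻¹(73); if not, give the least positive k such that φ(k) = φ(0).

Since gcd(24, 98) = 2, we have 24x ≡ 0 (mod 2) for all x, so φ(x) ≡ 1 (mod 2).
But 0 ≢ 1 (mod 2), so 0 ∈ ℤ_{98} has no preimage. Hence φ is not surjective.
Since φ is not surjective, we find the least positive k with φ(k) = φ(0): this means 24k ≡ 0 (mod 98), i.e. 98 ∣ 24k. Since gcd(24, 98) = 2, dividing through by 2 this holds exactly when 49 ∣ 12k, and as gcd(12, 49) = 1, exactly when 49 ∣ k.
The smallest positive such k is 49.

49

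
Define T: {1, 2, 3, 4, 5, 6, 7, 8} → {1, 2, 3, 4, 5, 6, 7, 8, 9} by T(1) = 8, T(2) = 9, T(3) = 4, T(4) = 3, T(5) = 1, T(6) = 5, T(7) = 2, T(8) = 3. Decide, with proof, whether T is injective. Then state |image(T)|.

T(4) = 3 = T(8) with 4 ≠ 8, so T is not injective.
The image of T is {1, 2, 3, 4, 5, 8, 9}, which has 7 elements.

7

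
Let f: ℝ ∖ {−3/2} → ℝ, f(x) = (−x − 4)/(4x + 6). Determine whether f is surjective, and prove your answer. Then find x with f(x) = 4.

If f(x) = −1/4, cross-multiplying gives 4(−x − 4) = −1(4x + 6), which simplifies to −16 = −6 — false.  So −1/4 has no preimage and f is not surjective.
Solving f(x) = 4: cross-multiplying gives −x − 4 = 4(4x + 6), which rearranges to −17x = 28, so x = −28/17.

-28/17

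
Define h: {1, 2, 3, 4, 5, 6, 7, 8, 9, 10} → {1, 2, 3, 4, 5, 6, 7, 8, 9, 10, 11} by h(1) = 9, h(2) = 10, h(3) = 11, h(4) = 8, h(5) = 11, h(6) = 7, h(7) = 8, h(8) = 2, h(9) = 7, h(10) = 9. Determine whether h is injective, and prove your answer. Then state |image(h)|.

h(3) = 11 = h(5) with 3 ≠ 5, so h is not injective.
The image of h is {2, 7, 8, 9, 10, 11}, which has 6 elements.

6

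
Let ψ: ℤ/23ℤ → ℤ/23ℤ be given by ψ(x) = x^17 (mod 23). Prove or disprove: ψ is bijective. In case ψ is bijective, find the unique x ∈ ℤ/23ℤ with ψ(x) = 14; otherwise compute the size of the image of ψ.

11

Since 23 is prime, the nonzero elements of ℤ/23ℤ form a cyclic group of order 22.
As gcd(17, 22) = 1, raising to the 17th power is a bijection on this group: if a^17 ≡ b^17 then (ab^{−1})^17 = 1, and the only element of order dividing gcd(17, 22) = 1 is 1, so a = b.
With ψ(0) = 0 this makes ψ injective on all of ℤ/23ℤ, hence bijective (finite equal-size domain and codomain). In particular ψ is bijective.
Since ψ is bijective, we find the preimage of 14. The inverse of x ↦ x^17 on (ℤ/23ℤ)^× is x ↦ x^13, because 17·13 = 221 = 10·22 + 1 ≡ 1 (mod 22) and x^{22} = 1 for x ≠ 0 (Fermat). So ψ⁻¹(14) = 14^13 mod 23.
Repeated squaring mod 23: 14^1 ≡ 14, 14^2 ≡ 14² = 196 ≡ 12, 14^4 ≡ 12² = 144 ≡ 6, 14^8 ≡ 6² = 36 ≡ 13. Since 13 = 8 + 4 + 1, 14^13 ≡ 13·6·14: 13·6 = 78 ≡ 9, then 9·14 = 126 ≡ 11. So 14^13 ≡ 11 (mod 23).
Hence ψ⁻¹(14) = 11.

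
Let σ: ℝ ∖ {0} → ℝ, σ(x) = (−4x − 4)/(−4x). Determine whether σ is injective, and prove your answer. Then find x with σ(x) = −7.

-1/8

Suppose σ(a) = σ(b). Cross-multiplying: (−4a − 4)(−4b) = (−4b − 4)(−4a).
Expanding both sides and cancelling the symmetric terms leaves −16·(a − b) = 0. Since −16 ≠ 0, a = b. Thus σ is injective.
Solving σ(x) = −7: cross-multiplying gives −4x − 4 = −7(−4x), which rearranges to −32x = 4, so x = −1/8.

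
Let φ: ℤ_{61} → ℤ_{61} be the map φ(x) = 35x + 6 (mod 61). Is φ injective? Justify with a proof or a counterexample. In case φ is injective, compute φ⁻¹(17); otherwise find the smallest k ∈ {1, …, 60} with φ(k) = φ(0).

If φ(s) = φ(t), then 35s ≡ 35t (mod 61). Because gcd(35, 61) = 1, we may cancel 35 to get s ≡ t (mod 61).
Hence φ is injective.
We now compute 35⁻¹ mod 61 explicitly. Euclid's algorithm: 61 = 1·35 + 26, 35 = 1·26 + 9, 26 = 2·9 + 8, 9 = 1·8 + 1; back-substituting gives 1 = 7·35 − 4·61, so 35⁻¹ ≡ 7 (mod 61).
Since φ is injective, we compute φ⁻¹(17): solve 35x + 6 ≡ 17 (mod 61), i.e. 35x ≡ 11 (mod 61).
Multiplying by 35⁻¹ = 7 gives x ≡ 7·11 = 77 = 1·61 + 16 ≡ 16 (mod 61).
Check: φ(16) = 35·16 + 6 = 566 = 9·61 + 17 ≡ 17 (mod 61).

16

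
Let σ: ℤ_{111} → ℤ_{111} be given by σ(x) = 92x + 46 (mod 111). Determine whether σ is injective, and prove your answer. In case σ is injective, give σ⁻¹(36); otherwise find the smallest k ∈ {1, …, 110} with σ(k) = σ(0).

Recall: injectivity means: for all x_1, x_2 in the domain, σ(x_1) = σ(x_2) implies x_1 = x_2.
If σ(x_1) = σ(x_2), then 92x_1 ≡ 92x_2 (mod 111). Because gcd(92, 111) = 1, we may cancel 92 to get x_1 ≡ x_2 (mod 111).
Thus σ is injective.
We now compute 92⁻¹ mod 111 explicitly. Euclid's algorithm: 111 = 1·92 + 19, 92 = 4·19 + 16, 19 = 1·16 + 3, 16 = 5·3 + 1; back-substituting gives 1 = 35·92 − 29·111, so 92⁻¹ ≡ 35 (mod 111).
Since σ is injective, we compute σ⁻¹(36): solve 92x + 46 ≡ 36 (mod 111), i.e. 92x ≡ 101 (mod 111).
Multiplying by 92⁻¹ = 35 gives x ≡ 35·101 = 3535 = 31·111 + 94 ≡ 94 (mod 111).
Check: σ(94) = 92·94 + 46 = 8694 = 78·111 + 36 ≡ 36 (mod 111).

94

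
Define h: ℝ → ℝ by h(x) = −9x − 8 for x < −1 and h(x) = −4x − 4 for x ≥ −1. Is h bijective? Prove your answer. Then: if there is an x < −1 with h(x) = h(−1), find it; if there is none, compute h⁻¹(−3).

-1/4

Both pieces are strictly decreasing (slopes −9 and −4), so each is injective on its own interval.
The left piece maps (−∞, −1) onto (1, ∞); the right piece maps [−1, ∞) onto (−∞, 0].
The images leave a gap (1 has no preimage), so h is not surjective, hence not bijective.
Because the two images are disjoint, no x < −1 has h(x) = h(−1), so we compute h⁻¹(−3): −3 lies in (−∞, 0], so solve −4x − 4 = −3: x = (−3 + 4)/(−4) = −1/4.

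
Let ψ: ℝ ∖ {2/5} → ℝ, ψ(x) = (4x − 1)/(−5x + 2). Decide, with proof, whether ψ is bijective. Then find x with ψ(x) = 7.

5/13

If ψ(x) = −4/5, cross-multiplying gives −5(4x − 1) = 4(−5x + 2), which simplifies to 5 = 8 — false.  So −4/5 has no preimage and ψ is not surjective.
Therefore ψ is not bijective.
Solving ψ(x) = 7: cross-multiplying gives 4x − 1 = 7(−5x + 2), which rearranges to 39x = 15, so x = 5/13.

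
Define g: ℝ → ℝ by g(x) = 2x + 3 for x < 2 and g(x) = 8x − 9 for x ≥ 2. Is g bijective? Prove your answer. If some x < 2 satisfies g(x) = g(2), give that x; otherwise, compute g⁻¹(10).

19/8

Both pieces are strictly increasing (slopes 2 and 8), so each is injective on its own interval.
The left piece maps (−∞, 2) onto (−∞, 7); the right piece maps [2, ∞) onto [7, ∞).
Since 7 = 7, the images partition ℝ: g is injective and surjective, hence bijective.
Because the two images are disjoint, no x < 2 has g(x) = g(2), so we compute g⁻¹(10): 10 lies in [7, ∞), so solve 8x − 9 = 10: x = (10 + 9)/8 = 19/8.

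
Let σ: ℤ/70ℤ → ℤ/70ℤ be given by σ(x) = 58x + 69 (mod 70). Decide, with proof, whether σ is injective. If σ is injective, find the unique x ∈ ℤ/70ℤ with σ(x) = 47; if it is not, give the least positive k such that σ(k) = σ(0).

35

By definition, σ is injective when σ(x_1) = σ(x_2) forces x_1 = x_2.
We have gcd(58, 70) = 2 > 1. Taking x_1 = 0 and x_2 = 35: σ(0) = 69 and σ(35) = 58·35 + 69 = 2099 ≡ 69 (mod 70).
So σ(0) = σ(35) while 0 ≠ 35, hence σ is not injective.
Since σ is not injective, we find the least positive k with σ(k) = σ(0): this means 58k ≡ 0 (mod 70), i.e. 70 ∣ 58k. Since gcd(58, 70) = 2, dividing through by 2 this holds exactly when 35 ∣ 29k, and as gcd(29, 35) = 1, exactly when 35 ∣ k.
The smallest positive such k is 35.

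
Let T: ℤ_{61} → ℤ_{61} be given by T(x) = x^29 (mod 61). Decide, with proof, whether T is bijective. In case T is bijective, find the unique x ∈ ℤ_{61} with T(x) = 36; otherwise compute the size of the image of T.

39

Since 61 is prime, the nonzero elements of ℤ_{61} form a cyclic group of order 60.
As gcd(29, 60) = 1, raising to the 29th power is a bijection on this group: if x_1^29 ≡ x_2^29 then (x_1x_2^{−1})^29 = 1, and the only element of order dividing gcd(29, 60) = 1 is 1, so x_1 = x_2.
With T(0) = 0 this makes T injective on all of ℤ_{61}, hence bijective (finite equal-size domain and codomain). In particular T is bijective.
Since T is bijective, we find the preimage of 36. The inverse of x ↦ x^29 on (ℤ_{61})^× is x ↦ x^29, because 29·29 = 841 = 14·60 + 1 ≡ 1 (mod 60) and x^{60} = 1 for x ≠ 0 (Fermat). So T⁻¹(36) = 36^29 mod 61.
Repeated squaring mod 61: 36^1 ≡ 36, 36^2 ≡ 36² = 1296 ≡ 15, 36^4 ≡ 15² = 225 ≡ 42, 36^8 ≡ 42² = 1764 ≡ 56, 36^16 ≡ 56² = 3136 ≡ 25. Since 29 = 16 + 8 + 4 + 1, 36^29 ≡ 25·56·42·36: 25·56 = 1400 ≡ 58, then 58·42 = 2436 ≡ 57, then 57·36 = 2052 ≡ 39. So 36^29 ≡ 39 (mod 61).
Hence T⁻¹(36) = 39.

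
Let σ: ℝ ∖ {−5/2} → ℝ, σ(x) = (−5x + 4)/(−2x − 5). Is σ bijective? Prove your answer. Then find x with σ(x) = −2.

-2/3

If σ(x) = 5/2, cross-multiplying gives −2(−5x + 4) = −5(−2x − 5), which simplifies to −8 = 25 — false.  So 5/2 has no preimage and σ is not surjective.
Therefore σ is not bijective.
Solving σ(x) = −2: cross-multiplying gives −5x + 4 = −2(−2x − 5), which rearranges to −9x = 6, so x = −2/3.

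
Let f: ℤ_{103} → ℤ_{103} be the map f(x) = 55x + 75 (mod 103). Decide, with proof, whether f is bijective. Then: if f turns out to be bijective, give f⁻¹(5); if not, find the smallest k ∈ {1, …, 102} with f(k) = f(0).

If f(u) = f(v), then 55u ≡ 55v (mod 103). Because gcd(55, 103) = 1, we may cancel 55 to get u ≡ v (mod 103).
We now compute 55⁻¹ mod 103 explicitly. Euclid's algorithm: 103 = 1·55 + 48, 55 = 1·48 + 7, 48 = 6·7 + 6, 7 = 1·6 + 1; back-substituting gives 1 = 15·55 − 8·103, so 55⁻¹ ≡ 15 (mod 103).
For any y ∈ ℤ_{103}, x = 15(y − 75) mod 103 satisfies f(x) = 55·15(y − 75) + 75 ≡ y (since 55·15 ≡ 1 mod 103). So every y has a preimage.
So f is bijective.
Since f is bijective, we find f⁻¹(5): we need 55x ≡ 5 − 75 ≡ 33 (mod 103). Using 55⁻¹ = 15: x ≡ 15·33 = 495 = 4·103 + 83, so x = 83.
Check: f(83) = 55·83 + 75 = 4640 = 45·103 + 5 ≡ 5 (mod 103).

83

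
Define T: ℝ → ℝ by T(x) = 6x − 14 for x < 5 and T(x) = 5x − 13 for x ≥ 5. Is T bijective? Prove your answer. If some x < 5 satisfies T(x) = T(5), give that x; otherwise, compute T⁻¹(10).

13/3

Both pieces are strictly increasing (slopes 6 and 5), so each is injective on its own interval.
The left piece maps (−∞, 5) onto (−∞, 16); the right piece maps [5, ∞) onto [12, ∞).
These images overlap. In particular T(5) = 12 (right piece), and solving 6x − 14 = 12 on the left piece gives x = 13/3 < 5.
So T(13/3) = T(5) with 13/3 ≠ 5, and T is not injective, hence not bijective. This x = 13/3 is the requested value below 5.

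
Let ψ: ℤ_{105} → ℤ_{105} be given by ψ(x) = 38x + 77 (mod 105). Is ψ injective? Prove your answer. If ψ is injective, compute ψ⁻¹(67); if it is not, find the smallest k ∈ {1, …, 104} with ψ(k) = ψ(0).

55

Recall that ψ is injective if ψ(s) = ψ(t) implies s = t.
Suppose ψ(s) = ψ(t) in ℤ_{105}. Then 38s + 77 ≡ 38t + 77 (mod 105), so 38(s − t) ≡ 0 (mod 105).
Since gcd(38, 105) = 1, 38 is invertible modulo 105, therefore s − t ≡ 0 (mod 105), i.e. s = t.
So ψ is injective.
We now compute 38⁻¹ mod 105 explicitly. Euclid's algorithm: 105 = 2·38 + 29, 38 = 1·29 + 9, 29 = 3·9 + 2, 9 = 4·2 + 1; back-substituting gives 1 = 47·38 − 17·105, so 38⁻¹ ≡ 47 (mod 105).
Since ψ is injective, we find ψ⁻¹(67): we need 38x ≡ 67 − 77 ≡ 95 (mod 105). Using 38⁻¹ = 47: x ≡ 47·95 = 4465 = 42·105 + 55, so x = 55.
Check: ψ(55) = 38·55 + 77 = 2167 = 20·105 + 67 ≡ 67 (mod 105).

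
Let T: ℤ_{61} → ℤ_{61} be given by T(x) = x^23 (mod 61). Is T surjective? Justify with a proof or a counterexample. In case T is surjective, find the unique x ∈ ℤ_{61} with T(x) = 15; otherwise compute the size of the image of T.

42

Since 61 is prime, the nonzero elements of ℤ_{61} form a cyclic group of order 60.
As gcd(23, 60) = 1, raising to the 23rd power is a bijection on this group: if u^23 ≡ v^23 then (uv^{−1})^23 = 1, and the only element of order dividing gcd(23, 60) = 1 is 1, so u = v.
With T(0) = 0 this makes T injective on all of ℤ_{61}, hence bijective (finite equal-size domain and codomain). In particular T is surjective.
Since T is surjective, we find the preimage of 15. The inverse of x ↦ x^23 on (ℤ_{61})^× is x ↦ x^47, because 23·47 = 1081 = 18·60 + 1 ≡ 1 (mod 60) and x^{60} = 1 for x ≠ 0 (Fermat). So T⁻¹(15) = 15^47 mod 61.
Repeated squaring mod 61: 15^1 ≡ 15, 15^2 ≡ 15² = 225 ≡ 42, 15^4 ≡ 42² = 1764 ≡ 56, 15^8 ≡ 56² = 3136 ≡ 25, 15^16 ≡ 25² = 625 ≡ 15, 15^32 ≡ 15² = 225 ≡ 42. Since 47 = 32 + 8 + 4 + 2 + 1, 15^47 ≡ 42·25·56·42·15: 42·25 = 1050 ≡ 13, then 13·56 = 728 ≡ 57, then 57·42 = 2394 ≡ 15, then 15·15 = 225 ≡ 42. So 15^47 ≡ 42 (mod 61).
Hence T⁻¹(15) = 42.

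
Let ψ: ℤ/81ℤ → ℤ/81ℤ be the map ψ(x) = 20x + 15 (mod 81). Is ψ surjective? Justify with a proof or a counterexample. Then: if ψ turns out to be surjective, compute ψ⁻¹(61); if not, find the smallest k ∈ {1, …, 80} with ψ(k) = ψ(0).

59

Since gcd(20, 81) = 1, 20 is invertible modulo 81. Euclid's algorithm: 81 = 4·20 + 1; back-substituting gives 1 = 77·20 − 19·81, so 20⁻¹ ≡ 77 (mod 81).
For any y ∈ ℤ/81ℤ, x = 77(y − 15) mod 81 satisfies ψ(x) = 20·77(y − 15) + 15 ≡ y (since 20·77 ≡ 1 mod 81). So every y has a preimage.
Thus ψ is surjective.
Since ψ is surjective, we compute ψ⁻¹(61): solve 20x + 15 ≡ 61 (mod 81), i.e. 20x ≡ 46 (mod 81).
Multiplying by 20⁻¹ = 77 gives x ≡ 77·46 = 3542 = 43·81 + 59 ≡ 59 (mod 81).
Check: ψ(59) = 20·59 + 15 = 1195 = 14·81 + 61 ≡ 61 (mod 81).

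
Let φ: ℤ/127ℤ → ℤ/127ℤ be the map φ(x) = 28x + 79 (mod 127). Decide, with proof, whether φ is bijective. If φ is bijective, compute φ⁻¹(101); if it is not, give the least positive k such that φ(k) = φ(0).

28

Recall: φ is injective if φ(a) = φ(b) implies a = b.
Suppose φ(a) = φ(b) in ℤ/127ℤ. Then 28a + 79 ≡ 28b + 79 (mod 127), hence 28(a − b) ≡ 0 (mod 127).
Since gcd(28, 127) = 1, 28 is invertible modulo 127, thus a − b ≡ 0 (mod 127), i.e. a = b.
We now compute 28⁻¹ mod 127 explicitly. Euclid's algorithm: 127 = 4·28 + 15, 28 = 1·15 + 13, 15 = 1·13 + 2, 13 = 6·2 + 1; back-substituting gives 1 = 59·28 − 13·127, so 28⁻¹ ≡ 59 (mod 127).
Then y ↦ 59(y − 79) is a two-sided inverse to φ, so every y ∈ ℤ/127ℤ has a preimage.
Hence φ is bijective.
Since φ is bijective, we find φ⁻¹(101): we need 28x ≡ 101 − 79 ≡ 22 (mod 127). Using 28⁻¹ = 59: x ≡ 59·22 = 1298 = 10·127 + 28, so x = 28.
Check: φ(28) = 28·28 + 79 = 863 = 6·127 + 101 ≡ 101 (mod 127).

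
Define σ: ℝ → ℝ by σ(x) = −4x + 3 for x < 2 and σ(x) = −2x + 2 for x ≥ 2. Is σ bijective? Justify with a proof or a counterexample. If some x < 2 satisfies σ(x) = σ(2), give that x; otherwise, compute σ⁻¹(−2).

5/4

Both pieces are strictly decreasing (slopes −4 and −2), so each is injective on its own interval.
The left piece maps (−∞, 2) onto (−5, ∞); the right piece maps [2, ∞) onto (−∞, −2].
These images overlap. In particular σ(2) = −2 (right piece), and solving −4x + 3 = −2 on the left piece gives x = 5/4 < 2.
So σ(5/4) = σ(2) with 5/4 ≠ 2, and σ is not injective, hence not bijective. This x = 5/4 is the requested value below 2.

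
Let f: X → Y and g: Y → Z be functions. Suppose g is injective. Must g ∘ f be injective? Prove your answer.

not injective

No. Take X = {0, 1}, Y = Z = {0, 1, 2, 3}, f(0) = f(1) = 0, and g = identity (injective).
Then (g ∘ f)(0) = (g ∘ f)(1) = 0 with 0 ≠ 1, so g ∘ f is not injective.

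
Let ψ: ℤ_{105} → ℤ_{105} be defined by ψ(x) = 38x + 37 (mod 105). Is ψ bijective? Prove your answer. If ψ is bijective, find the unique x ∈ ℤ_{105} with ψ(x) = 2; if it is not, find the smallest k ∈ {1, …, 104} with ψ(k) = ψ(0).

35

If ψ(s) = ψ(t), then 38s ≡ 38t (mod 105). Because gcd(38, 105) = 1, we may cancel 38 to get s ≡ t (mod 105).
We now compute 38⁻¹ mod 105 explicitly. Euclid's algorithm: 105 = 2·38 + 29, 38 = 1·29 + 9, 29 = 3·9 + 2, 9 = 4·2 + 1; back-substituting gives 1 = 47·38 − 17·105, so 38⁻¹ ≡ 47 (mod 105).
Then y ↦ 47(y − 37) is a two-sided inverse to ψ, so every y ∈ ℤ_{105} has a preimage.
So ψ is bijective.
Since ψ is bijective, we compute ψ⁻¹(2): solve 38x + 37 ≡ 2 (mod 105), i.e. 38x ≡ 70 (mod 105).
Multiplying by 38⁻¹ = 47 gives x ≡ 47·70 = 3290 = 31·105 + 35 ≡ 35 (mod 105).
Check: ψ(35) = 38·35 + 37 = 1367 = 13·105 + 2 ≡ 2 (mod 105).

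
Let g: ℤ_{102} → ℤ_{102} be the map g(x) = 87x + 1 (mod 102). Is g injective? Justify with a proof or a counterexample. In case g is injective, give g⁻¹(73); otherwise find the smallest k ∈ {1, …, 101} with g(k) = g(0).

We have gcd(87, 102) = 3 > 1. Taking s = 0 and t = 34: g(0) = 1 and g(34) = 87·34 + 1 = 2959 ≡ 1 (mod 102).
So g(0) = g(34) while 0 ≠ 34, so g is not injective.
Since g is not injective, we find the least positive k with g(k) = g(0): this means 87k ≡ 0 (mod 102), i.e. 102 ∣ 87k. Since gcd(87, 102) = 3, dividing through by 3 this holds exactly when 34 ∣ 29k, and as gcd(29, 34) = 1, exactly when 34 ∣ k.
The smallest positive such k is 34.

34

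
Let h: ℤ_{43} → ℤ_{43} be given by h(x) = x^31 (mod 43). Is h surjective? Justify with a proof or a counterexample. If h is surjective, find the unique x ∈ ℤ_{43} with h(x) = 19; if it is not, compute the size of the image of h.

Since 43 is prime, the nonzero elements of ℤ_{43} form a cyclic group of order 42.
As gcd(31, 42) = 1, raising to the 31st power is a bijection on this group: if x_1^31 ≡ x_2^31 then (x_1x_2^{−1})^31 = 1, and the only element of order dividing gcd(31, 42) = 1 is 1, so x_1 = x_2.
With h(0) = 0 this makes h injective on all of ℤ_{43}, hence bijective (finite equal-size domain and codomain). In particular h is surjective.
Since h is surjective, we find the preimage of 19. The inverse of x ↦ x^31 on (ℤ_{43})^× is x ↦ x^19, because 31·19 = 589 = 14·42 + 1 ≡ 1 (mod 42) and x^{42} = 1 for x ≠ 0 (Fermat). So h⁻¹(19) = 19^19 mod 43.
Repeated squaring mod 43: 19^1 ≡ 19, 19^2 ≡ 19² = 361 ≡ 17, 19^4 ≡ 17² = 289 ≡ 31, 19^8 ≡ 31² = 961 ≡ 15, 19^16 ≡ 15² = 225 ≡ 10. Since 19 = 16 + 2 + 1, 19^19 ≡ 10·17·19: 10·17 = 170 ≡ 41, then 41·19 = 779 ≡ 5. So 19^19 ≡ 5 (mod 43).
Hence h⁻¹(19) = 5.

5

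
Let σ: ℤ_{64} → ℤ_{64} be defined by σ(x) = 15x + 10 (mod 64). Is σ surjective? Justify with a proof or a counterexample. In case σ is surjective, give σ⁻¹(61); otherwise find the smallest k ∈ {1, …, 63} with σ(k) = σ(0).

29

Recall: σ is surjective if every y in the codomain equals σ(x) for some x in the domain.
Since gcd(15, 64) = 1, 15 is invertible modulo 64. Euclid's algorithm: 64 = 4·15 + 4, 15 = 3·4 + 3, 4 = 1·3 + 1; back-substituting gives 1 = 47·15 − 11·64, so 15⁻¹ ≡ 47 (mod 64).
For any y ∈ ℤ_{64}, x = 47(y − 10) mod 64 satisfies σ(x) = 15·47(y − 10) + 10 ≡ y (since 15·47 ≡ 1 mod 64). So every y has a preimage.
Therefore σ is surjective.
Since σ is surjective, we compute σ⁻¹(61): solve 15x + 10 ≡ 61 (mod 64), i.e. 15x ≡ 51 (mod 64).
Multiplying by 15⁻¹ = 47 gives x ≡ 47·51 = 2397 = 37·64 + 29 ≡ 29 (mod 64).
Check: σ(29) = 15·29 + 10 = 445 = 6·64 + 61 ≡ 61 (mod 64).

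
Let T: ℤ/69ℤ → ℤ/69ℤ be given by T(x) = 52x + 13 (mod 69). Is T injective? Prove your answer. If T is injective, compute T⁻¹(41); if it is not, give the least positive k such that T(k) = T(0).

Recall that injectivity means: for all s, t in the domain, T(s) = T(t) implies s = t.
If T(s) = T(t), then 52s ≡ 52t (mod 69). Because gcd(52, 69) = 1, we may cancel 52 to get s ≡ t (mod 69).
Hence T is injective.
We now compute 52⁻¹ mod 69 explicitly. Euclid's algorithm: 69 = 1·52 + 17, 52 = 3·17 + 1; back-substituting gives 1 = 4·52 − 3·69, so 52⁻¹ ≡ 4 (mod 69).
Since T is injective, we find T⁻¹(41): we need 52x ≡ 41 − 13 ≡ 28 (mod 69). Using 52⁻¹ = 4: x ≡ 4·28 = 112 = 1·69 + 43, so x = 43.
Check: T(43) = 52·43 + 13 = 2249 = 32·69 + 41 ≡ 41 (mod 69).

43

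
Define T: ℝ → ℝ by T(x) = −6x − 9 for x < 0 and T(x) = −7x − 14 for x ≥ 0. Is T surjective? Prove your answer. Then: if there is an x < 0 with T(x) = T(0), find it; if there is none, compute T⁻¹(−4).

-5/6

Both pieces are strictly decreasing (slopes −6 and −7), so each is injective on its own interval.
The left piece maps (−∞, 0) onto (−9, ∞); the right piece maps [0, ∞) onto (−∞, −14].
The union (−9, ∞) ∪ (−∞, −14] omits the interval between −9 and −14; in particular −9 has no preimage. So T is not surjective.
Because the two images are disjoint, no x < 0 has T(x) = T(0), so we compute T⁻¹(−4): −4 lies in (−9, ∞), so solve −6x − 9 = −4: x = (−4 + 9)/(−6) = −5/6.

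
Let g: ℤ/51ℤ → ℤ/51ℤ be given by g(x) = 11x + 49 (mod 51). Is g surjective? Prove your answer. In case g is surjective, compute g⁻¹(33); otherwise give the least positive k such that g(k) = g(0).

By definition, surjectivity means every element of the codomain has a preimage under g.
Since gcd(11, 51) = 1, 11 is invertible modulo 51. Euclid's algorithm: 51 = 4·11 + 7, 11 = 1·7 + 4, 7 = 1·4 + 3, 4 = 1·3 + 1; back-substituting gives 1 = 14·11 − 3·51, so 11⁻¹ ≡ 14 (mod 51).
Then y ↦ 14(y − 49) is a two-sided inverse to g, so every y ∈ ℤ/51ℤ has a preimage.
So g is surjective.
Since g is surjective, we find g⁻¹(33): we need 11x ≡ 33 − 49 ≡ 35 (mod 51). Using 11⁻¹ = 14: x ≡ 14·35 = 490 = 9·51 + 31, so x = 31.
Check: g(31) = 11·31 + 49 = 390 = 7·51 + 33 ≡ 33 (mod 51).

31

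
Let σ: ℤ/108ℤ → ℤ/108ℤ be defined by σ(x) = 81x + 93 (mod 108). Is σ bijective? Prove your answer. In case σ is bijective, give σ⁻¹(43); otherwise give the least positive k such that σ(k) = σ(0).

4

We have gcd(81, 108) = 27 > 1. Taking u = 0 and v = 4: σ(0) = 93 and σ(4) = 81·4 + 93 = 417 ≡ 93 (mod 108).
So σ(0) = σ(4) while 0 ≠ 4, hence σ is not injective, hence not bijective.
Since σ is not bijective, we find the least positive k with σ(k) = σ(0): this means 81k ≡ 0 (mod 108), i.e. 108 ∣ 81k. Since gcd(81, 108) = 27, dividing through by 27 this holds exactly when 4 ∣ 3k, and as gcd(3, 4) = 1, exactly when 4 ∣ k.
The smallest positive such k is 4.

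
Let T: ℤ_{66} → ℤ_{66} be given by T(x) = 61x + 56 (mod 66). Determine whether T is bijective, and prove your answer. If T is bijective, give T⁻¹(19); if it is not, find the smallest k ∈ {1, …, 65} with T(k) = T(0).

Recall: T is injective when T(x_1) = T(x_2) forces x_1 = x_2.
If T(x_1) = T(x_2), then 61x_1 ≡ 61x_2 (mod 66). Because gcd(61, 66) = 1, we may cancel 61 to get x_1 ≡ x_2 (mod 66).
We now compute 61⁻¹ mod 66 explicitly. Euclid's algorithm: 66 = 1·61 + 5, 61 = 12·5 + 1; back-substituting gives 1 = 13·61 − 12·66, so 61⁻¹ ≡ 13 (mod 66).
Then y ↦ 13(y − 56) is a two-sided inverse to T, so every y ∈ ℤ_{66} has a preimage.
Thus T is bijective.
Since T is bijective, we find T⁻¹(19): we need 61x ≡ 19 − 56 ≡ 29 (mod 66). Using 61⁻¹ = 13: x ≡ 13·29 = 377 = 5·66 + 47, so x = 47.
Check: T(47) = 61·47 + 56 = 2923 = 44·66 + 19 ≡ 19 (mod 66).

47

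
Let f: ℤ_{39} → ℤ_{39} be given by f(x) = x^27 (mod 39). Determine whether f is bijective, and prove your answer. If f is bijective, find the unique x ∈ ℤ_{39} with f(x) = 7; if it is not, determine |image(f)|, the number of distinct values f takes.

f(2): Repeated squaring mod 39: 2^1 ≡ 2, 2^2 ≡ 2² = 4, 2^4 ≡ 4² = 16, 2^8 ≡ 16² = 256 ≡ 22, 2^16 ≡ 22² = 484 ≡ 16. Since 27 = 16 + 8 + 2 + 1, 2^27 ≡ 16·22·4·2: 16·22 = 352 ≡ 1, then 1·4 = 4, then 4·2 = 8. So 2^27 ≡ 8 (mod 39).
f(5): Repeated squaring mod 39: 5^1 ≡ 5, 5^2 ≡ 5² = 25, 5^4 ≡ 25² = 625 ≡ 1, 5^8 ≡ 1² = 1, 5^16 ≡ 1² = 1. Since 27 = 16 + 8 + 2 + 1, 5^27 ≡ 1·1·25·5: 1·1 = 1, then 1·25 = 25, then 25·5 = 125 ≡ 8. So 5^27 ≡ 8 (mod 39).
So f(2) = f(5) = 8 while 2 ≠ 5, therefore f is not injective, hence not bijective.
Since f is not bijective, we determine |image(f)|. Computing x^27 mod 39 for each x (by repeated squaring, reducing mod 39 at every step), the values f(0), f(1), …, f(38) are: 0, 1, 8, 27, 25, 8, 21, 31, 5, 27, 25, 5, 12, 13, 14, 21, 1, 38, 21, 34, 5, 18, 1, 38, 18, 25, 26, 27, 34, 14, 12, 34, 8, 18, 31, 14, 12, 31, 38.
The distinct values are {0, 1, 5, 8, 12, 13, 14, 18, 21, 25, 26, 27, 31, 34, 38}; there are 15 of them.

15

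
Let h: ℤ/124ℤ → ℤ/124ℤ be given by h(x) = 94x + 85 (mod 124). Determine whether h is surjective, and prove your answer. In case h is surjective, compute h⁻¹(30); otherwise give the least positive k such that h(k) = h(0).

62

Since gcd(94, 124) = 2, we have 94x ≡ 0 (mod 2) for all x, so h(x) ≡ 1 (mod 2).
But 0 ≢ 1 (mod 2), so 0 ∈ ℤ/124ℤ has no preimage. Thus h is not surjective.
Since h is not surjective, we find the least positive k with h(k) = h(0): this means 94k ≡ 0 (mod 124), i.e. 124 ∣ 94k. Since gcd(94, 124) = 2, dividing through by 2 this holds exactly when 62 ∣ 47k, and as gcd(47, 62) = 1, exactly when 62 ∣ k.
The smallest positive such k is 62.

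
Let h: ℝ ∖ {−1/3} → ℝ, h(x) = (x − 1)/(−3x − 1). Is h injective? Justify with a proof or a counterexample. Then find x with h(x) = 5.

-1/4

Suppose h(x_1) = h(x_2). Cross-multiplying: (x_1 − 1)(−3x_2 − 1) = (x_2 − 1)(−3x_1 − 1).
Expanding both sides and cancelling the symmetric terms leaves −4·(x_1 − x_2) = 0. Since −4 ≠ 0, x_1 = x_2. Hence h is injective.
Solving h(x) = 5: cross-multiplying gives x − 1 = 5(−3x − 1), which rearranges to 16x = −4, so x = −1/4.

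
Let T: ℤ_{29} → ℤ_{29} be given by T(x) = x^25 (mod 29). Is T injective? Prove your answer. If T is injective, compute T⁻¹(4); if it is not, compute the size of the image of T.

Since 29 is prime, the nonzero elements of ℤ_{29} form a cyclic group of order 28.
As gcd(25, 28) = 1, raising to the 25th power is a bijection on this group: if s^25 ≡ t^25 then (st^{−1})^25 = 1, and the only element of order dividing gcd(25, 28) = 1 is 1, so s = t.
With T(0) = 0 this makes T injective on all of ℤ_{29}, hence bijective (finite equal-size domain and codomain). In particular T is injective.
Since T is injective, we find the preimage of 4. The inverse of x ↦ x^25 on (ℤ_{29})^× is x ↦ x^9, because 25·9 = 225 = 8·28 + 1 ≡ 1 (mod 28) and x^{28} = 1 for x ≠ 0 (Fermat). So T⁻¹(4) = 4^9 mod 29.
Repeated squaring mod 29: 4^1 ≡ 4, 4^2 ≡ 4² = 16, 4^4 ≡ 16² = 256 ≡ 24, 4^8 ≡ 24² = 576 ≡ 25. Since 9 = 8 + 1, 4^9 ≡ 25·4: 25·4 = 100 ≡ 13. So 4^9 ≡ 13 (mod 29).
Hence T⁻¹(4) = 13.

13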